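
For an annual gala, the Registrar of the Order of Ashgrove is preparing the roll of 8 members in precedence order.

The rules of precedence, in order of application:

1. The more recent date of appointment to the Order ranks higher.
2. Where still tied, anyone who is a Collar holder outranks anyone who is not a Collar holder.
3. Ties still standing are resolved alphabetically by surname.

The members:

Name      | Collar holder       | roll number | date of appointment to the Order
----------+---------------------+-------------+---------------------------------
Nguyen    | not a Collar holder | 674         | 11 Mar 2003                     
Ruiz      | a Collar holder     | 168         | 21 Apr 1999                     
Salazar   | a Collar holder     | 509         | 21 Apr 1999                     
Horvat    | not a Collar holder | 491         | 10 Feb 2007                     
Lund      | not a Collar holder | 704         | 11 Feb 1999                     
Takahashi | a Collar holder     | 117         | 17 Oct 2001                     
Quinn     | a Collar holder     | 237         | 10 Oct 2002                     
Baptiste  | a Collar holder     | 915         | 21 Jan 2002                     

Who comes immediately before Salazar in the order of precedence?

By date of appointment to the Order (later first): Horvat (10 Feb 2007); then Nguyen (11 Mar 2003); then Quinn (10 Oct 2002); then Baptiste (21 Jan 2002); then Takahashi (17 Oct 2001); then Ruiz and Salazar (both 21 Apr 1999); then Lund (11 Feb 1999).
Ruiz and Salazar are each a Collar holder, so the next rule applies.
Among Ruiz and Salazar, alphabetically by surname: Ruiz before Salazar.
Order: Horvat, Nguyen, Quinn, Baptiste, Takahashi, Ruiz, Salazar, Lund.

Ruiz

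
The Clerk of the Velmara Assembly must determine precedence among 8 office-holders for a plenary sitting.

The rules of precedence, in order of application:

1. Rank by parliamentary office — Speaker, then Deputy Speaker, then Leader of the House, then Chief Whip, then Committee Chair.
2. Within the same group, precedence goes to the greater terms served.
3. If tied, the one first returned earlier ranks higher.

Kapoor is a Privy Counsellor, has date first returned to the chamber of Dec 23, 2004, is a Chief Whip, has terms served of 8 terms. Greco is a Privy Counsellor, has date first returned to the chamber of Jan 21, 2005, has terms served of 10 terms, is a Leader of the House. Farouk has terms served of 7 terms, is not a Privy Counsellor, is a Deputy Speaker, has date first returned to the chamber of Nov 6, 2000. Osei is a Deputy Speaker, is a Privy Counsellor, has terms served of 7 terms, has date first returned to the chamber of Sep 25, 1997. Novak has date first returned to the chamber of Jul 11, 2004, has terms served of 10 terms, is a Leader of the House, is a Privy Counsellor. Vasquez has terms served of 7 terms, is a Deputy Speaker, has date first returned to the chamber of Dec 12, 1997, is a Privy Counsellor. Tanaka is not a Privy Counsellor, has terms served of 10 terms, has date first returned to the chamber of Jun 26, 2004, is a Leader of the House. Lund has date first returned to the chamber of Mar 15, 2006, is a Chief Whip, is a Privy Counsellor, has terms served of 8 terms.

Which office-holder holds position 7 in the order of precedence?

Kapoor

By parliamentary office: Osei, Vasquez and Farouk (Deputy Speaker); then Tanaka, Novak and Greco (Leader of the House); then Kapoor and Lund (Chief Whip).
Osei, Vasquez and Farouk all have terms served 7 terms, so the next rule applies.
Among Osei, Vasquez and Farouk, by date first returned to the chamber (earlier first): Osei (Sep 25, 1997) before Vasquez (Dec 12, 1997) before Farouk (Nov 6, 2000).
Tanaka, Novak and Greco all have terms served 10 terms, so the next rule applies.
Among Tanaka, Novak and Greco, by date first returned to the chamber (earlier first): Tanaka (Jun 26, 2004) before Novak (Jul 11, 2004) before Greco (Jan 21, 2005).
Kapoor and Lund both have terms served 8 terms, so the next rule applies.
Among Kapoor and Lund, by date first returned to the chamber (earlier first): Kapoor (Dec 23, 2004) before Lund (Mar 15, 2006).
Order: Osei, Vasquez, Farouk, Tanaka, Novak, Greco, Kapoor, Lund.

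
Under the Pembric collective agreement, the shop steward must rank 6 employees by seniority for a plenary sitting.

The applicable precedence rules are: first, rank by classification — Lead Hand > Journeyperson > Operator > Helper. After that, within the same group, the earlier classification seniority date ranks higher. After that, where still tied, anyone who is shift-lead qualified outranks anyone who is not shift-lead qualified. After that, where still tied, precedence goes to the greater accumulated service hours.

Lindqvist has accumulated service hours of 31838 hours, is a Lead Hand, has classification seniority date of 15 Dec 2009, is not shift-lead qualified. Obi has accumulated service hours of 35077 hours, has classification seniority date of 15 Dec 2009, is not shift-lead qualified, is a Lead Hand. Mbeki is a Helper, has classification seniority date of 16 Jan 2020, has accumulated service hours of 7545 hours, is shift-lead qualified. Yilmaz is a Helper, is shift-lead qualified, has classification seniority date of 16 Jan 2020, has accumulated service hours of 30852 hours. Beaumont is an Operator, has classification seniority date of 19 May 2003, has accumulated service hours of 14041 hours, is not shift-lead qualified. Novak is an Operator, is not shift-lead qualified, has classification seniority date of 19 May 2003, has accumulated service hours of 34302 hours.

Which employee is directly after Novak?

By classification: Obi and Lindqvist (Lead Hand); then Novak and Beaumont (Operator); then Yilmaz and Mbeki (Helper).
Obi and Lindqvist both have classification seniority date 15 Dec 2009, so the next rule applies.
Obi and Lindqvist are each not shift-lead qualified, so the next rule applies.
Among Obi and Lindqvist, by accumulated service hours (higher first): Obi (35077 hours) before Lindqvist (31838 hours).
Novak and Beaumont both have classification seniority date 19 May 2003, so the next rule applies.
Novak and Beaumont are each not shift-lead qualified, so the next rule applies.
Among Novak and Beaumont, by accumulated service hours (higher first): Novak (34302 hours) before Beaumont (14041 hours).
Yilmaz and Mbeki both have classification seniority date 16 Jan 2020, so the next rule applies.
Yilmaz and Mbeki are each shift-lead qualified, so the next rule applies.
Among Yilmaz and Mbeki, by accumulated service hours (higher first): Yilmaz (30852 hours) before Mbeki (7545 hours).
Order: Obi, Lindqvist, Novak, Beaumont, Yilmaz, Mbeki.

Beaumont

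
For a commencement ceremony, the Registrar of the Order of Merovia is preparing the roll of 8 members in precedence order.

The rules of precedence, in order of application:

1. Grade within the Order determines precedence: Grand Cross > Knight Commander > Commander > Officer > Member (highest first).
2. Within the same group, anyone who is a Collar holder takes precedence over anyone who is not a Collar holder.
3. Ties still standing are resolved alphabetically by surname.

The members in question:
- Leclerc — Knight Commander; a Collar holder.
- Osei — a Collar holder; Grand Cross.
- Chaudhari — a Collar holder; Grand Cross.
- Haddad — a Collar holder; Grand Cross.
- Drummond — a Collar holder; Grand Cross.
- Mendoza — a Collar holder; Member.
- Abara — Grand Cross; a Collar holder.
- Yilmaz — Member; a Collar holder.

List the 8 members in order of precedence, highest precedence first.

Abara, Chaudhari, Drummond, Haddad, Osei, Leclerc, Mendoza, Yilmaz

By grade within the Order: Abara, Chaudhari, Drummond, Haddad and Osei (Grand Cross); then Leclerc (Knight Commander); then Mendoza and Yilmaz (Member).
Abara, Chaudhari, Drummond, Haddad and Osei are each a Collar holder, so the next rule applies.
Among Abara, Chaudhari, Drummond, Haddad and Osei, alphabetically by surname: Abara before Chaudhari before Drummond before Haddad before Osei.
Mendoza and Yilmaz are each a Collar holder, so the next rule applies.
Among Mendoza and Yilmaz, alphabetically by surname: Mendoza before Yilmaz.
Full order: Abara, Chaudhari, Drummond, Haddad, Osei, Leclerc, Mendoza, Yilmaz.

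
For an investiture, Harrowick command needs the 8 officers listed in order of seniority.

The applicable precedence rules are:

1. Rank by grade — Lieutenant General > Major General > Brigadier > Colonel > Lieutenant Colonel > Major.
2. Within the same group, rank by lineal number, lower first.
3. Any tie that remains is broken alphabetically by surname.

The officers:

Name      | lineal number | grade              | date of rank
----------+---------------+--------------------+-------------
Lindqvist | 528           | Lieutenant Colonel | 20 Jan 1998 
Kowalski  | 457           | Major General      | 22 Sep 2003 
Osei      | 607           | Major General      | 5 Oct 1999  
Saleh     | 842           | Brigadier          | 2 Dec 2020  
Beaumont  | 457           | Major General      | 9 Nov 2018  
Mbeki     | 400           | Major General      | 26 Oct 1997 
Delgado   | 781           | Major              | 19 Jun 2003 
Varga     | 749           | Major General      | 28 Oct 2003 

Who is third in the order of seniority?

Kowalski

By grade: Mbeki, Beaumont, Kowalski, Osei and Varga (Major General); then Saleh (Brigadier); then Lindqvist (Lieutenant Colonel); then Delgado (Major).
Among Mbeki, Beaumont, Kowalski, Osei and Varga, by lineal number (lower first): Mbeki (400) before Beaumont and Kowalski (457) before Osei (607) before Varga (749).
Among Beaumont and Kowalski, alphabetically by surname: Beaumont before Kowalski.
Order: Mbeki, Beaumont, Kowalski, Osei, Varga, Saleh, Lindqvist, Delgado.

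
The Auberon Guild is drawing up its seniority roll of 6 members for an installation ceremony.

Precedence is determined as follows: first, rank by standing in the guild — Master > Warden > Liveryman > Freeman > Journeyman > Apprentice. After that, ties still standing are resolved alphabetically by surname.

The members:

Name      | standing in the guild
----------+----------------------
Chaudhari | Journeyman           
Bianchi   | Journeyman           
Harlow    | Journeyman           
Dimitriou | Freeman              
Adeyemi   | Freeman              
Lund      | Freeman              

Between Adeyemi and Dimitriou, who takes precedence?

Adeyemi

By standing in the guild: Adeyemi, Dimitriou and Lund (Freeman); then Bianchi, Chaudhari and Harlow (Journeyman).
Among Adeyemi, Dimitriou and Lund, alphabetically by surname: Adeyemi before Dimitriou before Lund.
Among Bianchi, Chaudhari and Harlow, alphabetically by surname: Bianchi before Chaudhari before Harlow.
So Adeyemi takes precedence.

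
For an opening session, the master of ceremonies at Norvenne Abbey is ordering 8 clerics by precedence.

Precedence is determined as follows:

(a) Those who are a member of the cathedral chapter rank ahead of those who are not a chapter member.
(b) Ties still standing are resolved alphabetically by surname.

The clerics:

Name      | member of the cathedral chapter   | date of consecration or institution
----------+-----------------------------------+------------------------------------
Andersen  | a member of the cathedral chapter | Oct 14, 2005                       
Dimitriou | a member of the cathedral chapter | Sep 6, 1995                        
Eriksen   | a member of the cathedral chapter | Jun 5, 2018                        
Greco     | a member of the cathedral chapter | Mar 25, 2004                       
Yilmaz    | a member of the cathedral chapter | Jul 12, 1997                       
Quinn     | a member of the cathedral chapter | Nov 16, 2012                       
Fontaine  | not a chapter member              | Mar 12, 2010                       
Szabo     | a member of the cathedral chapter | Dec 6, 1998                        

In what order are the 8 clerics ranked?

By the first rule: Andersen, Dimitriou, Eriksen, Greco, Quinn, Szabo and Yilmaz (each a member of the cathedral chapter); then Fontaine (not a chapter member).
Among Andersen, Dimitriou, Eriksen, Greco, Quinn, Szabo and Yilmaz, alphabetically by surname: Andersen before Dimitriou before Eriksen before Greco before Quinn before Szabo before Yilmaz.
Full order: Andersen, Dimitriou, Eriksen, Greco, Quinn, Szabo, Yilmaz, Fontaine.

Andersen, Dimitriou, Eriksen, Greco, Quinn, Szabo, Yilmaz, Fontaine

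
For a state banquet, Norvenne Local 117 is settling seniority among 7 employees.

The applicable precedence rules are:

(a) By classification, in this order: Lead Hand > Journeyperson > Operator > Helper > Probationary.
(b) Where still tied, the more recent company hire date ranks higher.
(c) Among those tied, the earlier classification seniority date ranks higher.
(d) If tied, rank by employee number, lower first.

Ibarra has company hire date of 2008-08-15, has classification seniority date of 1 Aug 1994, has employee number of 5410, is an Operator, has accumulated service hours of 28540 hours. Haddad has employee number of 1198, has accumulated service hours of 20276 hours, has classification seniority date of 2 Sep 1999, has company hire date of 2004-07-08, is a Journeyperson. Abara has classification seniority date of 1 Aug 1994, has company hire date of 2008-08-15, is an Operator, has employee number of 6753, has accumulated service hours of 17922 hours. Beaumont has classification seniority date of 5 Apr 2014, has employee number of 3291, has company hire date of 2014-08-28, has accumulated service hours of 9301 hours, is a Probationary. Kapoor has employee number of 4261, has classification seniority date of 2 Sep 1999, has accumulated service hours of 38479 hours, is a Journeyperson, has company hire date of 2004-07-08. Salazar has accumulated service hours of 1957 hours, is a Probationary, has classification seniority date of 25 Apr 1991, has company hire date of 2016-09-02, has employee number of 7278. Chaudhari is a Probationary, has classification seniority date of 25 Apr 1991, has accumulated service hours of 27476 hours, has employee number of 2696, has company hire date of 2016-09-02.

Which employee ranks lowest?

By classification: Haddad and Kapoor (Journeyperson); then Ibarra and Abara (Operator); then Chaudhari, Salazar and Beaumont (Probationary).
Haddad and Kapoor both have company hire date 2004-07-08, so the next rule applies.
Haddad and Kapoor both have classification seniority date 2 Sep 1999, so the next rule applies.
Among Haddad and Kapoor, by employee number (lower first): Haddad (1198) before Kapoor (4261).
Ibarra and Abara both have company hire date 2008-08-15, so the next rule applies.
Ibarra and Abara both have classification seniority date 1 Aug 1994, so the next rule applies.
Among Ibarra and Abara, by employee number (lower first): Ibarra (5410) before Abara (6753).
Among Chaudhari, Salazar and Beaumont, by company hire date (later first): Chaudhari and Salazar (2016-09-02) before Beaumont (2014-08-28).
Chaudhari and Salazar both have classification seniority date 25 Apr 1991, so the next rule applies.
Among Chaudhari and Salazar, by employee number (lower first): Chaudhari (2696) before Salazar (7278).
Order: Haddad, Kapoor, Ibarra, Abara, Chaudhari, Salazar, Beaumont.

Beaumont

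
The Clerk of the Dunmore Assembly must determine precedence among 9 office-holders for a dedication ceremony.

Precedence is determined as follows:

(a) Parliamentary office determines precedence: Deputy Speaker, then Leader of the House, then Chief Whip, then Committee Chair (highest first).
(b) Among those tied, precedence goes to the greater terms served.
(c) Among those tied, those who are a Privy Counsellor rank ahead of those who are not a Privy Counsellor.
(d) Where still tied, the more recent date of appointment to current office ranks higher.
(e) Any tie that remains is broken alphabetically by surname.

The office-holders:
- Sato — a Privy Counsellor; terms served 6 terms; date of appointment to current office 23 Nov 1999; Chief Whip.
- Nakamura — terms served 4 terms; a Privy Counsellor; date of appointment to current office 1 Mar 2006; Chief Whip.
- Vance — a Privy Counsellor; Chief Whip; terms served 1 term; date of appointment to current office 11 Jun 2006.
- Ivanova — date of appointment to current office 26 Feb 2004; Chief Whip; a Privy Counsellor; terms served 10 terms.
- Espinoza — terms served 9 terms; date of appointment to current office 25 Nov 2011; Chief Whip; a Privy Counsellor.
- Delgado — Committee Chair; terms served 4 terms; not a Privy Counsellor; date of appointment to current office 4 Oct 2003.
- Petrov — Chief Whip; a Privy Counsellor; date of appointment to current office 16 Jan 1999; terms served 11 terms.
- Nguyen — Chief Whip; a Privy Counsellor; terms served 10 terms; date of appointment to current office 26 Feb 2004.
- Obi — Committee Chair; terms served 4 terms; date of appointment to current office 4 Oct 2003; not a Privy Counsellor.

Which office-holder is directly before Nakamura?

Sato

By parliamentary office: Petrov, Ivanova, Nguyen, Espinoza, Sato, Nakamura and Vance (Chief Whip); then Delgado and Obi (Committee Chair).
Among Petrov, Ivanova, Nguyen, Espinoza, Sato, Nakamura and Vance, by terms served (higher first): Petrov (11 terms) before Ivanova and Nguyen (10 terms) before Espinoza (9 terms) before Sato (6 terms) before Nakamura (4 terms) before Vance (1 term).
Ivanova and Nguyen are each a Privy Counsellor, so the next rule applies.
Ivanova and Nguyen both have date of appointment to current office 26 Feb 2004, so the next rule applies.
Among Ivanova and Nguyen, alphabetically by surname: Ivanova before Nguyen.
Delgado and Obi both have terms served 4 terms, so the next rule applies.
Delgado and Obi are each not a Privy Counsellor, so the next rule applies.
Delgado and Obi both have date of appointment to current office 4 Oct 2003, so the next rule applies.
Among Delgado and Obi, alphabetically by surname: Delgado before Obi.
Order: Petrov, Ivanova, Nguyen, Espinoza, Sato, Nakamura, Vance, Delgado, Obi.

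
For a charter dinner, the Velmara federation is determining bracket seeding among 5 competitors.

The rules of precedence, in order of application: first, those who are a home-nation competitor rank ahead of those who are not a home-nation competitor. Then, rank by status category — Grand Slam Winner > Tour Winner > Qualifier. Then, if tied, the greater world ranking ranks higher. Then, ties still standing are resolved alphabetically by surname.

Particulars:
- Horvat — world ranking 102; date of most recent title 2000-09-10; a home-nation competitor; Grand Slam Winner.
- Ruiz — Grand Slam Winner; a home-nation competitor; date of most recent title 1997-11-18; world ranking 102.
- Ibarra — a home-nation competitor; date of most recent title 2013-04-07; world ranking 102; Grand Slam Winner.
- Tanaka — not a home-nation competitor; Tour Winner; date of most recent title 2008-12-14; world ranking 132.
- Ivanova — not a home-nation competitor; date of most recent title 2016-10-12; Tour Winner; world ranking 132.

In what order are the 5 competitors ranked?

By the first rule: Horvat, Ibarra and Ruiz (each a home-nation competitor); then Ivanova and Tanaka (both not a home-nation competitor).
Horvat, Ibarra and Ruiz are each Grand Slam Winner, so the next rule applies.
Horvat, Ibarra and Ruiz all have world ranking 102, so the next rule applies.
Among Horvat, Ibarra and Ruiz, alphabetically by surname: Horvat before Ibarra before Ruiz.
Ivanova and Tanaka are each Tour Winner, so the next rule applies.
Ivanova and Tanaka both have world ranking 132, so the next rule applies.
Among Ivanova and Tanaka, alphabetically by surname: Ivanova before Tanaka.
Full order: Horvat, Ibarra, Ruiz, Ivanova, Tanaka.

Horvat, Ibarra, Ruiz, Ivanova, Tanaka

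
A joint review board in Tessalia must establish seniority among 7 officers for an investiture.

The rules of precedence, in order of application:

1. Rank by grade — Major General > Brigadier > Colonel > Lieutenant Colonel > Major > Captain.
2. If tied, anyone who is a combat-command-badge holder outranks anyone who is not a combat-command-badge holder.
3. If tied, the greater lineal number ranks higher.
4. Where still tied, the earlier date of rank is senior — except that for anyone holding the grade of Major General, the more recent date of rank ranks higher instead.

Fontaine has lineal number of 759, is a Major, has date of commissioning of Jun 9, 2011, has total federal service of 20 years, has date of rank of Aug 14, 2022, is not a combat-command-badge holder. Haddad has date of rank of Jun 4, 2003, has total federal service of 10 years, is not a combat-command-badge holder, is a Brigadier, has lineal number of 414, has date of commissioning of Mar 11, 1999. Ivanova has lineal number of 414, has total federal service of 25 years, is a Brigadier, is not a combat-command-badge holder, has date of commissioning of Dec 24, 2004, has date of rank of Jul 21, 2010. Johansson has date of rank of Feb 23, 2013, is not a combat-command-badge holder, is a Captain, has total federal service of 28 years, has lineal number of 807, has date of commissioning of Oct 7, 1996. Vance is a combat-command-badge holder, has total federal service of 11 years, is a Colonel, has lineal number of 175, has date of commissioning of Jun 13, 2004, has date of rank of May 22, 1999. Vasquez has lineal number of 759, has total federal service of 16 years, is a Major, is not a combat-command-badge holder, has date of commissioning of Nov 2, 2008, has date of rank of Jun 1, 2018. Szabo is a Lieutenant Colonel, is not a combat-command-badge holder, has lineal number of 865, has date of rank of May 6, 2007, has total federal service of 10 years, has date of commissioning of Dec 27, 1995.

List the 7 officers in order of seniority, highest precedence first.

Haddad, Ivanova, Vance, Szabo, Vasquez, Fontaine, Johansson

By grade: Haddad and Ivanova (Brigadier); then Vance (Colonel); then Szabo (Lieutenant Colonel); then Vasquez and Fontaine (Major); then Johansson (Captain).
Haddad and Ivanova are each not a combat-command-badge holder, so the next rule applies.
Haddad and Ivanova both have lineal number 414, so the next rule applies.
Among Haddad and Ivanova, by date of rank (earlier first): Haddad (Jun 4, 2003) before Ivanova (Jul 21, 2010).
Vasquez and Fontaine are each not a combat-command-badge holder, so the next rule applies.
Vasquez and Fontaine both have lineal number 759, so the next rule applies.
Among Vasquez and Fontaine, by date of rank (earlier first): Vasquez (Jun 1, 2018) before Fontaine (Aug 14, 2022).
Full order: Haddad, Ivanova, Vance, Szabo, Vasquez, Fontaine, Johansson.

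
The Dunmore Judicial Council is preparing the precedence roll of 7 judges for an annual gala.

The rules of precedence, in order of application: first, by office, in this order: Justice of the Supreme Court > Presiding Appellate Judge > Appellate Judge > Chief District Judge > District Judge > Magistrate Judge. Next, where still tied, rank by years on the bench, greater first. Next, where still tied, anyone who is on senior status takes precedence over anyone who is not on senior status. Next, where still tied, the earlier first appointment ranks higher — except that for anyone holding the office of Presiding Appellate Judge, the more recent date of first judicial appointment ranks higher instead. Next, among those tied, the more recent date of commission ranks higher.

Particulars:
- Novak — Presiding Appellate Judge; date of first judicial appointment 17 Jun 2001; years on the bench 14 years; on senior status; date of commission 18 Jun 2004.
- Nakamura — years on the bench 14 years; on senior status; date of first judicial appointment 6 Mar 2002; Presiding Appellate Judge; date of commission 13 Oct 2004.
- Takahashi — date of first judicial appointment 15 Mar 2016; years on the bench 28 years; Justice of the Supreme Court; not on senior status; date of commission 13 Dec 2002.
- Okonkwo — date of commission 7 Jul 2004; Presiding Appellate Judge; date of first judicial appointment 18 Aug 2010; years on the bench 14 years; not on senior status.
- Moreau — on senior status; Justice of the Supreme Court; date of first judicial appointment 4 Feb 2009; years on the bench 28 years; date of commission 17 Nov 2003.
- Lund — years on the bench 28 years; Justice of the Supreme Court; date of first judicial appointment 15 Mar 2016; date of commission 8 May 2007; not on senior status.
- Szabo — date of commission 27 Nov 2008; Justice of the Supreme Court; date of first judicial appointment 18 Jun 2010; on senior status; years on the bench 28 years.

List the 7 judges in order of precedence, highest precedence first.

Moreau, Szabo, Lund, Takahashi, Nakamura, Novak, Okonkwo

By office: Moreau, Szabo, Lund and Takahashi (Justice of the Supreme Court); then Nakamura, Novak and Okonkwo (Presiding Appellate Judge).
Moreau, Szabo, Lund and Takahashi all have years on the bench 28 years, so the next rule applies.
Among Moreau, Szabo, Lund and Takahashi, on senior status before not on senior status: Moreau and Szabo (on senior status) before Lund and Takahashi (not on senior status).
Among Moreau and Szabo, by date of first judicial appointment (earlier first): Moreau (4 Feb 2009) before Szabo (18 Jun 2010).
Lund and Takahashi both have date of first judicial appointment 15 Mar 2016, so the next rule applies.
Among Lund and Takahashi, by date of commission (later first): Lund (8 May 2007) before Takahashi (13 Dec 2002).
Nakamura, Novak and Okonkwo all have years on the bench 14 years, so the next rule applies.
Among Nakamura, Novak and Okonkwo, on senior status before not on senior status: Nakamura and Novak (on senior status) before Okonkwo (not on senior status).
Among Nakamura and Novak, by date of first judicial appointment (later first) (reversed rule for this group): Nakamura (6 Mar 2002) before Novak (17 Jun 2001).
Full order: Moreau, Szabo, Lund, Takahashi, Nakamura, Novak, Okonkwo.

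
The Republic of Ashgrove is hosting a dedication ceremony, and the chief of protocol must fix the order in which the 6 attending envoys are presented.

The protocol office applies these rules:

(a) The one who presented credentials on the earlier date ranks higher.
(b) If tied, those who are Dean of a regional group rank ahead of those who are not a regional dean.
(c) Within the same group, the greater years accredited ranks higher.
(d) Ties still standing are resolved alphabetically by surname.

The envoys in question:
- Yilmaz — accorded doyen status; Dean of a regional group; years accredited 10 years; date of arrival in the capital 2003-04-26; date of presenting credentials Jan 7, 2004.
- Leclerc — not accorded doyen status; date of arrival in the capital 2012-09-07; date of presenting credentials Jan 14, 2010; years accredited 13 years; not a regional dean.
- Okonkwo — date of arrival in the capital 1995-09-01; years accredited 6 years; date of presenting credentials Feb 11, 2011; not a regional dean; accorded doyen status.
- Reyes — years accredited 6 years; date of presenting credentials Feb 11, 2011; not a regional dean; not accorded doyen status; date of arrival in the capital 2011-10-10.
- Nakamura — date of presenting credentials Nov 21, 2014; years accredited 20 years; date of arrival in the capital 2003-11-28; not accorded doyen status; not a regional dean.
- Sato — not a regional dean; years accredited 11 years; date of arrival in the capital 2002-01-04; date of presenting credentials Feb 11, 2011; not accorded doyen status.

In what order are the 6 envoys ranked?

By date of presenting credentials (earlier first): Yilmaz (Jan 7, 2004); then Leclerc (Jan 14, 2010); then Sato, Okonkwo and Reyes (each Feb 11, 2011); then Nakamura (Nov 21, 2014).
Sato, Okonkwo and Reyes are each not a regional dean, so the next rule applies.
Among Sato, Okonkwo and Reyes, by years accredited (higher first): Sato (11 years) before Okonkwo and Reyes (6 years).
Among Okonkwo and Reyes, alphabetically by surname: Okonkwo before Reyes.
Full order: Yilmaz, Leclerc, Sato, Okonkwo, Reyes, Nakamura.

Yilmaz, Leclerc, Sato, Okonkwo, Reyes, Nakamura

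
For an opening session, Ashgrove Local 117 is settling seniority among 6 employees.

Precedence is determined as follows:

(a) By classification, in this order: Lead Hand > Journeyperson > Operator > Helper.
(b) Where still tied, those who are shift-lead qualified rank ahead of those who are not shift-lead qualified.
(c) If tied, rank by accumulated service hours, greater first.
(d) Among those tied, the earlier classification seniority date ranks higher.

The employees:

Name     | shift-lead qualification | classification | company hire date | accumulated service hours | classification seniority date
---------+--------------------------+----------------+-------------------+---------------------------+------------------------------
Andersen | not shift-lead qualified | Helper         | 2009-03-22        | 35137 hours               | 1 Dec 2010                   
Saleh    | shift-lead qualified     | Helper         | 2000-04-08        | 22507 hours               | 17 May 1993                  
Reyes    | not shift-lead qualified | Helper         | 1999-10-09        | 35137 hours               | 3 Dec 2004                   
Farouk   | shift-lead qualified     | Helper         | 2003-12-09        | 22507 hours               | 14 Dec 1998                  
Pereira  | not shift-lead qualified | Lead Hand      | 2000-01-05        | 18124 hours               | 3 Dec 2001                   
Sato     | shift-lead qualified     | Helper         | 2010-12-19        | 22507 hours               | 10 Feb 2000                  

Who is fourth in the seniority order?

Sato

By classification: Pereira (Lead Hand); then Saleh, Farouk, Sato, Reyes and Andersen (Helper).
Among Saleh, Farouk, Sato, Reyes and Andersen, shift-lead qualified before not shift-lead qualified: Saleh, Farouk and Sato (shift-lead qualified) before Reyes and Andersen (not shift-lead qualified).
Saleh, Farouk and Sato all have accumulated service hours 22507 hours, so the next rule applies.
Among Saleh, Farouk and Sato, by classification seniority date (earlier first): Saleh (17 May 1993) before Farouk (14 Dec 1998) before Sato (10 Feb 2000).
Reyes and Andersen both have accumulated service hours 35137 hours, so the next rule applies.
Among Reyes and Andersen, by classification seniority date (earlier first): Reyes (3 Dec 2004) before Andersen (1 Dec 2010).
Order: Pereira, Saleh, Farouk, Sato, Reyes, Andersen.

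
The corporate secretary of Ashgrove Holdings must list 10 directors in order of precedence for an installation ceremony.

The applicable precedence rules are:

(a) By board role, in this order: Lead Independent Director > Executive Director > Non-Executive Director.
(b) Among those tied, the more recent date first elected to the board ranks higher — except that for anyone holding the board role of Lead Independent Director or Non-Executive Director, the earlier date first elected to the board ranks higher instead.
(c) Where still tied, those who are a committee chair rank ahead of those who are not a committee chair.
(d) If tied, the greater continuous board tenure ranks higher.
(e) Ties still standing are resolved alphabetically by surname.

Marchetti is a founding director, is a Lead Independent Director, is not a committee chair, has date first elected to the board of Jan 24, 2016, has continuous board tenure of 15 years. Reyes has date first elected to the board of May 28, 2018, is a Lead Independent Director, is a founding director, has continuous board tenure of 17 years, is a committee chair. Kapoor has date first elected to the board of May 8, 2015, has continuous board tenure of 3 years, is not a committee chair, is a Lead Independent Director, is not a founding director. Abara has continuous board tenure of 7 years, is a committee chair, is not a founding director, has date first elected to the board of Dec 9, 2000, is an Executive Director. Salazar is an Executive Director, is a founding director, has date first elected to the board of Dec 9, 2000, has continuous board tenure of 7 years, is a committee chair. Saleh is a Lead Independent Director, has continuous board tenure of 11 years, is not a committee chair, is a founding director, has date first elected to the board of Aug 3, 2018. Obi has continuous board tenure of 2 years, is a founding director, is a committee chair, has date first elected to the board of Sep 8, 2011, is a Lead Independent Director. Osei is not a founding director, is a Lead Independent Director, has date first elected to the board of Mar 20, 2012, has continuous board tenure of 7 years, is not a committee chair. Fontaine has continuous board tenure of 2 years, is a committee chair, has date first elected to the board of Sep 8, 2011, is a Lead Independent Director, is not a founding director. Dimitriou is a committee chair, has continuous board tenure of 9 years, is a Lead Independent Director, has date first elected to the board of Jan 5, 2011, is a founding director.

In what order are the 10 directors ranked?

By board role: Dimitriou, Fontaine, Obi, Osei, Kapoor, Marchetti, Reyes and Saleh (Lead Independent Director); then Abara and Salazar (Executive Director).
Among Dimitriou, Fontaine, Obi, Osei, Kapoor, Marchetti, Reyes and Saleh, by date first elected to the board (earlier first) (reversed rule for this group): Dimitriou (Jan 5, 2011) before Fontaine and Obi (Sep 8, 2011) before Osei (Mar 20, 2012) before Kapoor (May 8, 2015) before Marchetti (Jan 24, 2016) before Reyes (May 28, 2018) before Saleh (Aug 3, 2018).
Fontaine and Obi are each a committee chair, so the next rule applies.
Fontaine and Obi both have continuous board tenure 2 years, so the next rule applies.
Among Fontaine and Obi, alphabetically by surname: Fontaine before Obi.
Abara and Salazar both have date first elected to the board Dec 9, 2000, so the next rule applies.
Abara and Salazar are each a committee chair, so the next rule applies.
Abara and Salazar both have continuous board tenure 7 years, so the next rule applies.
Among Abara and Salazar, alphabetically by surname: Abara before Salazar.
Full order: Dimitriou, Fontaine, Obi, Osei, Kapoor, Marchetti, Reyes, Saleh, Abara, Salazar.

Dimitriou, Fontaine, Obi, Osei, Kapoor, Marchetti, Reyes, Saleh, Abara, Salazar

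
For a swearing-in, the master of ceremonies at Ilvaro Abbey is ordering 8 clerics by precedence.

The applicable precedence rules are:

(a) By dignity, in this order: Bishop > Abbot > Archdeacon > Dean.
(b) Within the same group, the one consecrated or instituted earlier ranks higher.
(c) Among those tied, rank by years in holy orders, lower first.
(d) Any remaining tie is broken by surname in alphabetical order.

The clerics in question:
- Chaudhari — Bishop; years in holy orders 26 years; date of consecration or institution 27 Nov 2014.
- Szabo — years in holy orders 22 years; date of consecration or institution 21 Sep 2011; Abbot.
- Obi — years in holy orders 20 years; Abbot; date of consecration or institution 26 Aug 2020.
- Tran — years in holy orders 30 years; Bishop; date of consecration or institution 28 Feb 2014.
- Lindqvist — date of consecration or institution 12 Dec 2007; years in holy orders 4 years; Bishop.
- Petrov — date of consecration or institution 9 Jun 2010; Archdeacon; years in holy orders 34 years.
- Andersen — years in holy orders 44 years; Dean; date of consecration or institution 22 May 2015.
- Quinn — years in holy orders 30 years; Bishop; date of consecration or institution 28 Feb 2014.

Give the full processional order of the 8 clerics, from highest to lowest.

Lindqvist, Quinn, Tran, Chaudhari, Szabo, Obi, Petrov, Andersen

By dignity: Lindqvist, Quinn, Tran and Chaudhari (Bishop); then Szabo and Obi (Abbot); then Petrov (Archdeacon); then Andersen (Dean).
Among Lindqvist, Quinn, Tran and Chaudhari, by date of consecration or institution (earlier first): Lindqvist (12 Dec 2007) before Quinn and Tran (28 Feb 2014) before Chaudhari (27 Nov 2014).
Quinn and Tran both have years in holy orders 30 years, so the next rule applies.
Among Quinn and Tran, alphabetically by surname: Quinn before Tran.
Among Szabo and Obi, by date of consecration or institution (earlier first): Szabo (21 Sep 2011) before Obi (26 Aug 2020).
Full order: Lindqvist, Quinn, Tran, Chaudhari, Szabo, Obi, Petrov, Andersen.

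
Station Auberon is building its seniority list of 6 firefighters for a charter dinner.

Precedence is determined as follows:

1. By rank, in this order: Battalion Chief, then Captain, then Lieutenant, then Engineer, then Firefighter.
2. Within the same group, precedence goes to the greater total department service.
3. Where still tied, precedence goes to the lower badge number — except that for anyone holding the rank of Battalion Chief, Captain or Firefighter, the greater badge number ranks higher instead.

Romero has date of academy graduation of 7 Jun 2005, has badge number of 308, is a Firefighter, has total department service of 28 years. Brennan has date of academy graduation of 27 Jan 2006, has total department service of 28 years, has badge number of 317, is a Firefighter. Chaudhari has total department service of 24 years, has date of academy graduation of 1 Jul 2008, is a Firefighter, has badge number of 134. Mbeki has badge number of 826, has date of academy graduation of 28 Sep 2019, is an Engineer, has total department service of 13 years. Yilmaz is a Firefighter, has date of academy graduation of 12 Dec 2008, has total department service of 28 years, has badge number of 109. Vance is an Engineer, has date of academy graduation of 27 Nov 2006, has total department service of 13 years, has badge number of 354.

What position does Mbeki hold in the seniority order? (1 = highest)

By rank: Vance and Mbeki (Engineer); then Brennan, Romero, Yilmaz and Chaudhari (Firefighter).
Vance and Mbeki both have total department service 13 years, so the next rule applies.
Among Vance and Mbeki, by badge number (lower first): Vance (354) before Mbeki (826).
Among Brennan, Romero, Yilmaz and Chaudhari, by total department service (higher first): Brennan, Romero and Yilmaz (28 years) before Chaudhari (24 years).
Among Brennan, Romero and Yilmaz, by badge number (higher first) (reversed rule for this group): Brennan (317) before Romero (308) before Yilmaz (109).
Order: Vance, Mbeki, Brennan, Romero, Yilmaz, Chaudhari. So position 2.

2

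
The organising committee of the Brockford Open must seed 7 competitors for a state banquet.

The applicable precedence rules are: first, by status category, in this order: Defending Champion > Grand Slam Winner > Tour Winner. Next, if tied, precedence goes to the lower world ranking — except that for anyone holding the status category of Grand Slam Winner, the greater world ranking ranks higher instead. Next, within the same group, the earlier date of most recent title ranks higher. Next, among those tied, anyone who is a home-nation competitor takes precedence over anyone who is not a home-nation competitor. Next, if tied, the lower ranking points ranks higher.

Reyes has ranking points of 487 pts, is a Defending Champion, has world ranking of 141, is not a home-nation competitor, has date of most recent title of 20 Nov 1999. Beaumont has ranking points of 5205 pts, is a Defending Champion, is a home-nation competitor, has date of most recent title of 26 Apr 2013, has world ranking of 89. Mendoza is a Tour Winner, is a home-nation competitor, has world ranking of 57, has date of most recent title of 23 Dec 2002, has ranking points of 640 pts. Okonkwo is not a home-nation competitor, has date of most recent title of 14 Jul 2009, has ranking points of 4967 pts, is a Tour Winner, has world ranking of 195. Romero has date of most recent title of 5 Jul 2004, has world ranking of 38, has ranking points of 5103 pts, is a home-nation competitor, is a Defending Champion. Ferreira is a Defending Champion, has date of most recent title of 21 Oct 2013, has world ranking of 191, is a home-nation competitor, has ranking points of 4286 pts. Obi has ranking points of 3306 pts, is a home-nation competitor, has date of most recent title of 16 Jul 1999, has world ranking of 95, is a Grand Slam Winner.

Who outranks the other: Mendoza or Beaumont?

Beaumont

By status category: Romero, Beaumont, Reyes and Ferreira (Defending Champion); then Obi (Grand Slam Winner); then Mendoza and Okonkwo (Tour Winner).
Among Romero, Beaumont, Reyes and Ferreira, by world ranking (lower first): Romero (38) before Beaumont (89) before Reyes (141) before Ferreira (191).
Among Mendoza and Okonkwo, by world ranking (lower first): Mendoza (57) before Okonkwo (195).
So Beaumont takes precedence.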